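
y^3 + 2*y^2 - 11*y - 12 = (y - 3)*(y + 1)*(y + 4)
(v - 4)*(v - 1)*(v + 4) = v^3 - v^2 - 16*v + 16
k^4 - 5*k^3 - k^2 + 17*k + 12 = (k - 4)*(k - 3)*(k + 1)^2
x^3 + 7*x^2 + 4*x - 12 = (x - 1)*(x + 2)*(x + 6)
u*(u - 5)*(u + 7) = u^3 + 2*u^2 - 35*u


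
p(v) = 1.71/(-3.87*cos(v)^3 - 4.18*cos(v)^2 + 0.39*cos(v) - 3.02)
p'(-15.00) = 0.00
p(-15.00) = -0.42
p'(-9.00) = 0.07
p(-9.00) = -0.44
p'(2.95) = -0.06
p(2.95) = -0.45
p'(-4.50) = 0.26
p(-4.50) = -0.53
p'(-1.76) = -0.25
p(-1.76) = -0.53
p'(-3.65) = -0.06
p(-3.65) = -0.43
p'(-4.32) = 0.23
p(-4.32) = -0.48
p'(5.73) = 0.21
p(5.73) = -0.21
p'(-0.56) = 0.21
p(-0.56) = -0.21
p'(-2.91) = 0.07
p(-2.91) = -0.45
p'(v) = 1.71*(-11.61*sin(v)*cos(v)^2 - 8.36*sin(v)*cos(v) + 0.39*sin(v))/(-3.87*cos(v)^3 - 4.18*cos(v)^2 + 0.39*cos(v) - 3.02)^2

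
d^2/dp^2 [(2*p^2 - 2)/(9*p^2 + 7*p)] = 4*(-63*p^3 - 243*p^2 - 189*p - 49)/(p^3*(729*p^3 + 1701*p^2 + 1323*p + 343))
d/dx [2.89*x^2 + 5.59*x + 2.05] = 5.78*x + 5.59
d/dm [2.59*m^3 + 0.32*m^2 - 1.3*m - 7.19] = 7.77*m^2 + 0.64*m - 1.3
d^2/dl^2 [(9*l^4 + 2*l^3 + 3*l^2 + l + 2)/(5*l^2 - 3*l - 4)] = 2*(225*l^6 - 405*l^5 - 297*l^4 + 992*l^3 + 1266*l^2 + 66*l + 94)/(125*l^6 - 225*l^5 - 165*l^4 + 333*l^3 + 132*l^2 - 144*l - 64)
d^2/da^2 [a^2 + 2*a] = 2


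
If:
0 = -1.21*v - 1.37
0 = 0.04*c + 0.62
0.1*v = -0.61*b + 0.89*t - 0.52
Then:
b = 1.45901639344262*t - 0.666847310662512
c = -15.50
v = -1.13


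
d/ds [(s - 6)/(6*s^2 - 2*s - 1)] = (-6*s^2 + 72*s - 13)/(36*s^4 - 24*s^3 - 8*s^2 + 4*s + 1)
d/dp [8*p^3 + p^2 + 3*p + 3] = 24*p^2 + 2*p + 3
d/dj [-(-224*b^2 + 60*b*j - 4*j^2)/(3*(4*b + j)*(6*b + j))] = 4*b*(-920*b^2 - 64*b*j + 25*j^2)/(3*(576*b^4 + 480*b^3*j + 148*b^2*j^2 + 20*b*j^3 + j^4))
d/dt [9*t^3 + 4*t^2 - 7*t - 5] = 27*t^2 + 8*t - 7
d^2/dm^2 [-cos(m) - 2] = cos(m)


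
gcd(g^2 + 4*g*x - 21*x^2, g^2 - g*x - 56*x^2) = g + 7*x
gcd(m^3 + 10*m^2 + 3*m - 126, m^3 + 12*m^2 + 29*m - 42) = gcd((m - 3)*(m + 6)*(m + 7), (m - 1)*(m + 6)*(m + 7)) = m^2 + 13*m + 42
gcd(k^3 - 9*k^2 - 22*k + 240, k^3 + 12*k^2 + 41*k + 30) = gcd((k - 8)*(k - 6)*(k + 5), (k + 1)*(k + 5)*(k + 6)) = k + 5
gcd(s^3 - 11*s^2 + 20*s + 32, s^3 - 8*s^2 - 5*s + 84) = s - 4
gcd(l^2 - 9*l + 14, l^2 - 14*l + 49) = l - 7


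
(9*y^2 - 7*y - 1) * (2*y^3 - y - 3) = 18*y^5 - 14*y^4 - 11*y^3 - 20*y^2 + 22*y + 3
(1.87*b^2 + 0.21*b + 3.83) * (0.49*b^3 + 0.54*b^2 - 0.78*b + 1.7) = 0.9163*b^5 + 1.1127*b^4 + 0.5315*b^3 + 5.0834*b^2 - 2.6304*b + 6.511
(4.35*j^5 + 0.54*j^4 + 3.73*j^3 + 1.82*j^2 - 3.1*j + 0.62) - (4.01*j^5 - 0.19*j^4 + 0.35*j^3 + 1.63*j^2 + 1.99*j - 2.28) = 0.34*j^5 + 0.73*j^4 + 3.38*j^3 + 0.19*j^2 - 5.09*j + 2.9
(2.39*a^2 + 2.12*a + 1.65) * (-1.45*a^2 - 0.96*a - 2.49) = -3.4655*a^4 - 5.3684*a^3 - 10.3788*a^2 - 6.8628*a - 4.1085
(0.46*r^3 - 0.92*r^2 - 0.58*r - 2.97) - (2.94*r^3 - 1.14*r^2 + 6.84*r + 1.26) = -2.48*r^3 + 0.22*r^2 - 7.42*r - 4.23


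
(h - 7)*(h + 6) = h^2 - h - 42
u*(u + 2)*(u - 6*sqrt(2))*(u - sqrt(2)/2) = u^4 - 13*sqrt(2)*u^3/2 + 2*u^3 - 13*sqrt(2)*u^2 + 6*u^2 + 12*u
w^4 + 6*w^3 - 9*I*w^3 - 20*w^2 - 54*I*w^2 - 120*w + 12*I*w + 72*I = (w + 6)*(w - 6*I)*(w - 2*I)*(w - I)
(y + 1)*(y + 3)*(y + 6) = y^3 + 10*y^2 + 27*y + 18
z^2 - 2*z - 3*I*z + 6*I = (z - 2)*(z - 3*I)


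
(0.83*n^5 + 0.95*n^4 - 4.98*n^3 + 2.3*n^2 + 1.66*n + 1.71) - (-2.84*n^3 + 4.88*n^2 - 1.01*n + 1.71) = 0.83*n^5 + 0.95*n^4 - 2.14*n^3 - 2.58*n^2 + 2.67*n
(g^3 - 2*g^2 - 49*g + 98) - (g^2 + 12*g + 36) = g^3 - 3*g^2 - 61*g + 62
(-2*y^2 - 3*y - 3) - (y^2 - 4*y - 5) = -3*y^2 + y + 2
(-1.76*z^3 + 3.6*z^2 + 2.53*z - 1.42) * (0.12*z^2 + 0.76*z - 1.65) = -0.2112*z^5 - 0.9056*z^4 + 5.9436*z^3 - 4.1876*z^2 - 5.2537*z + 2.343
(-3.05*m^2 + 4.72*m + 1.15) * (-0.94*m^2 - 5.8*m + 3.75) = 2.867*m^4 + 13.2532*m^3 - 39.8945*m^2 + 11.03*m + 4.3125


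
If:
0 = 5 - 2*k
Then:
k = 5/2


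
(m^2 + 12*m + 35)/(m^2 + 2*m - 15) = (m + 7)/(m - 3)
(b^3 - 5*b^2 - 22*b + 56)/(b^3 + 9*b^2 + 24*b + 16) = (b^2 - 9*b + 14)/(b^2 + 5*b + 4)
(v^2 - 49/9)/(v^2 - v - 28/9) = (3*v + 7)/(3*v + 4)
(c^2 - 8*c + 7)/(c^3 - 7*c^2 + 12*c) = (c^2 - 8*c + 7)/(c*(c^2 - 7*c + 12))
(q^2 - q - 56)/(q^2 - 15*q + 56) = (q + 7)/(q - 7)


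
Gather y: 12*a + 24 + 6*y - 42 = 12*a + 6*y - 18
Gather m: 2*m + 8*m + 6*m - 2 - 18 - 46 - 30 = 16*m - 96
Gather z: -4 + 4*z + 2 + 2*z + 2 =6*z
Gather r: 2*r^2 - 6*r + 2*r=2*r^2 - 4*r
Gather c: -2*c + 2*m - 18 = -2*c + 2*m - 18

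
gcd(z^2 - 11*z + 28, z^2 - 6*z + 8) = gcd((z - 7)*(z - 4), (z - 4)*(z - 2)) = z - 4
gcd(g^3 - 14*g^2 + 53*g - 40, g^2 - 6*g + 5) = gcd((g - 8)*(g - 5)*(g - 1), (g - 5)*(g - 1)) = g^2 - 6*g + 5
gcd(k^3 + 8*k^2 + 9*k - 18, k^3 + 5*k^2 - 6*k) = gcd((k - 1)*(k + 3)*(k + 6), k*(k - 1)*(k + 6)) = k^2 + 5*k - 6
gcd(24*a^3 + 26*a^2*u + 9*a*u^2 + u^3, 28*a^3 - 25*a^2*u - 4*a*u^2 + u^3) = 4*a + u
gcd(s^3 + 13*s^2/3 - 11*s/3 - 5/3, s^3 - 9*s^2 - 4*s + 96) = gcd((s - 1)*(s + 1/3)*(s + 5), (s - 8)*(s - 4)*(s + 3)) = 1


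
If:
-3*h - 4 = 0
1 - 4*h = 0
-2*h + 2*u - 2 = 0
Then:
No Solution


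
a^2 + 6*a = a*(a + 6)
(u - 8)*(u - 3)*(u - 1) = u^3 - 12*u^2 + 35*u - 24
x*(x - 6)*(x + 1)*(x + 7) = x^4 + 2*x^3 - 41*x^2 - 42*x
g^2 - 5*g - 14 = (g - 7)*(g + 2)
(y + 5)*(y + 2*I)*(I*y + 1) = I*y^3 - y^2 + 5*I*y^2 - 5*y + 2*I*y + 10*I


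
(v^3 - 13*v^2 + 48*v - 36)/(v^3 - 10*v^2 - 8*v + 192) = (v^2 - 7*v + 6)/(v^2 - 4*v - 32)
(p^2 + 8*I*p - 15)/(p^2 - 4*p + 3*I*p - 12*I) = (p + 5*I)/(p - 4)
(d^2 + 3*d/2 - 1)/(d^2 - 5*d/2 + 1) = (d + 2)/(d - 2)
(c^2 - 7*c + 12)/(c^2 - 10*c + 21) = (c - 4)/(c - 7)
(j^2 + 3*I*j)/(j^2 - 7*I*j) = (j + 3*I)/(j - 7*I)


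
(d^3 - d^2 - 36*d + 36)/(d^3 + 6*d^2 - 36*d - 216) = (d - 1)/(d + 6)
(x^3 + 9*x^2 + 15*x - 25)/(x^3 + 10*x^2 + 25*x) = (x - 1)/x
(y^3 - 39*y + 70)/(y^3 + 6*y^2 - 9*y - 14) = (y - 5)/(y + 1)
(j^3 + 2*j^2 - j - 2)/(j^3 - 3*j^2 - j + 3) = (j + 2)/(j - 3)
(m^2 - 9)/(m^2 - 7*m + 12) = (m + 3)/(m - 4)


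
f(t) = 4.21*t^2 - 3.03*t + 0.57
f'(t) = 8.42*t - 3.03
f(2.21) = 14.44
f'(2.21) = 15.58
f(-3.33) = 57.34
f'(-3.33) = -31.07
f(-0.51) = 3.21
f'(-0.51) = -7.32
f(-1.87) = 20.96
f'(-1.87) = -18.78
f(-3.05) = 48.98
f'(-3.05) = -28.71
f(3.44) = 39.97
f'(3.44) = 25.93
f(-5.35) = 137.28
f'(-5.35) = -48.08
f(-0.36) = 2.21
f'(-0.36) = -6.06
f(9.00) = 314.31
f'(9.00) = 72.75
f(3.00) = 29.37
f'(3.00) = 22.23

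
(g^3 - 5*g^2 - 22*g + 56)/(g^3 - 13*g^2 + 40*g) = (g^3 - 5*g^2 - 22*g + 56)/(g*(g^2 - 13*g + 40))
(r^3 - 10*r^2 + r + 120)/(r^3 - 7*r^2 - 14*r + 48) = (r - 5)/(r - 2)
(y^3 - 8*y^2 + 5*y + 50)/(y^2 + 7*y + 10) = (y^2 - 10*y + 25)/(y + 5)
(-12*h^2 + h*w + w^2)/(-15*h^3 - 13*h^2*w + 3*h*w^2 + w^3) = (4*h + w)/(5*h^2 + 6*h*w + w^2)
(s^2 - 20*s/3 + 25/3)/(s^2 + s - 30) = (s - 5/3)/(s + 6)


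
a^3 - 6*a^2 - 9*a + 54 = (a - 6)*(a - 3)*(a + 3)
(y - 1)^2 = y^2 - 2*y + 1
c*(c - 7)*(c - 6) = c^3 - 13*c^2 + 42*c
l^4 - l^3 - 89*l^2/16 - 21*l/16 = l*(l - 3)*(l + 1/4)*(l + 7/4)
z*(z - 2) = z^2 - 2*z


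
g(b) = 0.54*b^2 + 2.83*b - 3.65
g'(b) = 1.08*b + 2.83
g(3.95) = 15.95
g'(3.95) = 7.10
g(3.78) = 14.76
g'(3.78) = 6.91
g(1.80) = 3.19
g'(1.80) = 4.77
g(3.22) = 11.06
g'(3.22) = 6.31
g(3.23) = 11.12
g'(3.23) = 6.32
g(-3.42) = -7.01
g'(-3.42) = -0.86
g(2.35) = 5.98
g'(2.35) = 5.37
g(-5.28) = -3.54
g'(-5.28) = -2.87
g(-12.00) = 40.15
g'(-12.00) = -10.13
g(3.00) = 9.70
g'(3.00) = 6.07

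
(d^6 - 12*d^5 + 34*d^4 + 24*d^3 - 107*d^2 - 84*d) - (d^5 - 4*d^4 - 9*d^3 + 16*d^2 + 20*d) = d^6 - 13*d^5 + 38*d^4 + 33*d^3 - 123*d^2 - 104*d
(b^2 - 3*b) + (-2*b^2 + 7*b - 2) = -b^2 + 4*b - 2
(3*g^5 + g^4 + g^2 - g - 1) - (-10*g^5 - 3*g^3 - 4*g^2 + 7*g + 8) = 13*g^5 + g^4 + 3*g^3 + 5*g^2 - 8*g - 9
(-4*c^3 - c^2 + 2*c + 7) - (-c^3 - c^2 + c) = -3*c^3 + c + 7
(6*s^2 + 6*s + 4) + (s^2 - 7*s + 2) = 7*s^2 - s + 6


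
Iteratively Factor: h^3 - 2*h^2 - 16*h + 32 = (h - 2)*(h^2 - 16) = (h - 2)*(h + 4)*(h - 4)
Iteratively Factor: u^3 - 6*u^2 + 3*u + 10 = (u + 1)*(u^2 - 7*u + 10) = (u - 2)*(u + 1)*(u - 5)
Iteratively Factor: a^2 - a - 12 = (a + 3)*(a - 4)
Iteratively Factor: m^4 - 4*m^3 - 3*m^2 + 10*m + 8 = (m + 1)*(m^3 - 5*m^2 + 2*m + 8) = (m - 2)*(m + 1)*(m^2 - 3*m - 4) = (m - 4)*(m - 2)*(m + 1)*(m + 1)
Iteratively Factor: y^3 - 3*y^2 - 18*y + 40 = (y + 4)*(y^2 - 7*y + 10) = (y - 5)*(y + 4)*(y - 2)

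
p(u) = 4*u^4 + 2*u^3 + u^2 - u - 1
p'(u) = 16*u^3 + 6*u^2 + 2*u - 1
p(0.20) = -1.14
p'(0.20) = -0.23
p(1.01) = 5.23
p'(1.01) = 23.63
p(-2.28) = 90.87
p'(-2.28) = -164.01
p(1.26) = 13.41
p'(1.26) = 43.05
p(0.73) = 0.72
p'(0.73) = 9.88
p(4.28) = 1512.10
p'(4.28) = 1371.91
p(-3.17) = 352.43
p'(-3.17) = -456.73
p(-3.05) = 300.75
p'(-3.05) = -405.25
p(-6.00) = 4793.00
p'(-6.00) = -3253.00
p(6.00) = 5645.00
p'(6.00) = 3683.00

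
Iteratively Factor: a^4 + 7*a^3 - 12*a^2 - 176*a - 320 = (a + 4)*(a^3 + 3*a^2 - 24*a - 80) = (a - 5)*(a + 4)*(a^2 + 8*a + 16) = (a - 5)*(a + 4)^2*(a + 4)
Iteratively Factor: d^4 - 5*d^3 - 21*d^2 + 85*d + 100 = (d + 4)*(d^3 - 9*d^2 + 15*d + 25) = (d - 5)*(d + 4)*(d^2 - 4*d - 5) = (d - 5)*(d + 1)*(d + 4)*(d - 5)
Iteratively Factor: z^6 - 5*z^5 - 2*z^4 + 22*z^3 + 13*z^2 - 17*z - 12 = (z - 4)*(z^5 - z^4 - 6*z^3 - 2*z^2 + 5*z + 3) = (z - 4)*(z + 1)*(z^4 - 2*z^3 - 4*z^2 + 2*z + 3) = (z - 4)*(z - 3)*(z + 1)*(z^3 + z^2 - z - 1) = (z - 4)*(z - 3)*(z + 1)^2*(z^2 - 1) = (z - 4)*(z - 3)*(z - 1)*(z + 1)^2*(z + 1)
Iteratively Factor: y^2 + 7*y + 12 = (y + 4)*(y + 3)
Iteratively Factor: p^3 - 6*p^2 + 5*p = (p - 1)*(p^2 - 5*p) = (p - 5)*(p - 1)*(p)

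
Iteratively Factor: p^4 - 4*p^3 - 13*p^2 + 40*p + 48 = (p - 4)*(p^3 - 13*p - 12) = (p - 4)*(p + 1)*(p^2 - p - 12) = (p - 4)*(p + 1)*(p + 3)*(p - 4)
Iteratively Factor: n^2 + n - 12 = (n + 4)*(n - 3)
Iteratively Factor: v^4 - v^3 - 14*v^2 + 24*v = (v - 3)*(v^3 + 2*v^2 - 8*v) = v*(v - 3)*(v^2 + 2*v - 8) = v*(v - 3)*(v + 4)*(v - 2)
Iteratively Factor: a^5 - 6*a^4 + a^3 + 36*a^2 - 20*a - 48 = (a + 2)*(a^4 - 8*a^3 + 17*a^2 + 2*a - 24) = (a + 1)*(a + 2)*(a^3 - 9*a^2 + 26*a - 24) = (a - 2)*(a + 1)*(a + 2)*(a^2 - 7*a + 12) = (a - 4)*(a - 2)*(a + 1)*(a + 2)*(a - 3)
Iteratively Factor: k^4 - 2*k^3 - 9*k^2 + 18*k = (k - 2)*(k^3 - 9*k) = (k - 3)*(k - 2)*(k^2 + 3*k) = (k - 3)*(k - 2)*(k + 3)*(k)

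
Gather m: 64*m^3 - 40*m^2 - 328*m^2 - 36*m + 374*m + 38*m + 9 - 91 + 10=64*m^3 - 368*m^2 + 376*m - 72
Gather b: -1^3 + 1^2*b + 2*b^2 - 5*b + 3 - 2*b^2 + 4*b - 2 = 0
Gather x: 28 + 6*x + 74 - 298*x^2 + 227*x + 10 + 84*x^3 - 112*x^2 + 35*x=84*x^3 - 410*x^2 + 268*x + 112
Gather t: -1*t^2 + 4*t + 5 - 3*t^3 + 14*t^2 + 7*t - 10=-3*t^3 + 13*t^2 + 11*t - 5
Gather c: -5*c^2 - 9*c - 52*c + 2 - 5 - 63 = -5*c^2 - 61*c - 66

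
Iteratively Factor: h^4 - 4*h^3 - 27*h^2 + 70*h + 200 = (h + 4)*(h^3 - 8*h^2 + 5*h + 50) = (h - 5)*(h + 4)*(h^2 - 3*h - 10) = (h - 5)*(h + 2)*(h + 4)*(h - 5)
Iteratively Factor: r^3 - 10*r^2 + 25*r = (r)*(r^2 - 10*r + 25) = r*(r - 5)*(r - 5)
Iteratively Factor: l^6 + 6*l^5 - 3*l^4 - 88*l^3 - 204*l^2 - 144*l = (l + 3)*(l^5 + 3*l^4 - 12*l^3 - 52*l^2 - 48*l) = (l - 4)*(l + 3)*(l^4 + 7*l^3 + 16*l^2 + 12*l) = l*(l - 4)*(l + 3)*(l^3 + 7*l^2 + 16*l + 12) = l*(l - 4)*(l + 3)^2*(l^2 + 4*l + 4) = l*(l - 4)*(l + 2)*(l + 3)^2*(l + 2)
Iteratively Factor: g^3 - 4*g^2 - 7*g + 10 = (g + 2)*(g^2 - 6*g + 5) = (g - 1)*(g + 2)*(g - 5)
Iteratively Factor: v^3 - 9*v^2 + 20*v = (v - 5)*(v^2 - 4*v) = v*(v - 5)*(v - 4)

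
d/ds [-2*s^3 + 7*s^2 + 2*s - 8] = -6*s^2 + 14*s + 2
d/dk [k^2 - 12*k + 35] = 2*k - 12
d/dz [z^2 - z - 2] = 2*z - 1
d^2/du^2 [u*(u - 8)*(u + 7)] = 6*u - 2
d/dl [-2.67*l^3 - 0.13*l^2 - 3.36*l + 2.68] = -8.01*l^2 - 0.26*l - 3.36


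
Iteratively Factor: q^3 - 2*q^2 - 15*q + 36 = (q - 3)*(q^2 + q - 12) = (q - 3)^2*(q + 4)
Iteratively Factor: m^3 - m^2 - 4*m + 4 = (m - 2)*(m^2 + m - 2) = (m - 2)*(m + 2)*(m - 1)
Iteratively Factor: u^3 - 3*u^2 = (u)*(u^2 - 3*u) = u*(u - 3)*(u)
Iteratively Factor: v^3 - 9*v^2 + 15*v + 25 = (v - 5)*(v^2 - 4*v - 5) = (v - 5)^2*(v + 1)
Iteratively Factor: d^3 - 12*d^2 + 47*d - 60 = (d - 4)*(d^2 - 8*d + 15) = (d - 4)*(d - 3)*(d - 5)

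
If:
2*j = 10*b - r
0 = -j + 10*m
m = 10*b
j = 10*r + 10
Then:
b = 1/200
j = 1/2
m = 1/20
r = -19/20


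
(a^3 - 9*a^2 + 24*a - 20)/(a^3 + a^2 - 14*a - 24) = (a^3 - 9*a^2 + 24*a - 20)/(a^3 + a^2 - 14*a - 24)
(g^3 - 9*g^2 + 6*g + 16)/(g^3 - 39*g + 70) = (g^2 - 7*g - 8)/(g^2 + 2*g - 35)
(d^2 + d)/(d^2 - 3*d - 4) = d/(d - 4)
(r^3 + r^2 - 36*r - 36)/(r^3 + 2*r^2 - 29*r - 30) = (r - 6)/(r - 5)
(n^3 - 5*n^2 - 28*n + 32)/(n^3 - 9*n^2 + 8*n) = (n + 4)/n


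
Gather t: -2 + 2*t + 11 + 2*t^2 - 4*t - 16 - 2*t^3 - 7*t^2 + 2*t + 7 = -2*t^3 - 5*t^2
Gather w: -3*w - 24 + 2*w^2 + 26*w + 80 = 2*w^2 + 23*w + 56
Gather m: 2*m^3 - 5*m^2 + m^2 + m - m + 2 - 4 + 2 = 2*m^3 - 4*m^2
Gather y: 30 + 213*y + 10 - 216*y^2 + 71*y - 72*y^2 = -288*y^2 + 284*y + 40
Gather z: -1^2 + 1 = 0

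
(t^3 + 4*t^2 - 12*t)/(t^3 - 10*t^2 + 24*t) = (t^2 + 4*t - 12)/(t^2 - 10*t + 24)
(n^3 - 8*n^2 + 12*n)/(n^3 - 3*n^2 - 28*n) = (-n^2 + 8*n - 12)/(-n^2 + 3*n + 28)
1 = 1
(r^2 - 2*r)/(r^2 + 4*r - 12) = r/(r + 6)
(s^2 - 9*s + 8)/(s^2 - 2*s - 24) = (-s^2 + 9*s - 8)/(-s^2 + 2*s + 24)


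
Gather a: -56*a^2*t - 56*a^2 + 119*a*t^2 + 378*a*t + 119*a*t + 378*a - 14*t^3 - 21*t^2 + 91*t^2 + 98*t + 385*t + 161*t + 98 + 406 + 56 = a^2*(-56*t - 56) + a*(119*t^2 + 497*t + 378) - 14*t^3 + 70*t^2 + 644*t + 560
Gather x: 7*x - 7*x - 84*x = -84*x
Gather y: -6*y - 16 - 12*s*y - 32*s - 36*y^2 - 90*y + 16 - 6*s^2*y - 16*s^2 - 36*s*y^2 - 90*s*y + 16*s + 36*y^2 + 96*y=-16*s^2 - 36*s*y^2 - 16*s + y*(-6*s^2 - 102*s)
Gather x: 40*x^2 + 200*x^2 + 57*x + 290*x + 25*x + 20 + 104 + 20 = 240*x^2 + 372*x + 144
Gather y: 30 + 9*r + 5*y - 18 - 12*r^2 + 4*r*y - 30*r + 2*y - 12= -12*r^2 - 21*r + y*(4*r + 7)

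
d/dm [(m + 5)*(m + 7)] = 2*m + 12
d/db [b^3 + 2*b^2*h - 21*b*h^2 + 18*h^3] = 3*b^2 + 4*b*h - 21*h^2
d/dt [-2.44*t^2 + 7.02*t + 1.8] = 7.02 - 4.88*t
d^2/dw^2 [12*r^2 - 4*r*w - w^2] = -2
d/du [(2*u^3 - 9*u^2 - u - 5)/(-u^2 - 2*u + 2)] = (-2*u^4 - 8*u^3 + 29*u^2 - 46*u - 12)/(u^4 + 4*u^3 - 8*u + 4)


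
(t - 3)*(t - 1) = t^2 - 4*t + 3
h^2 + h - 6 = (h - 2)*(h + 3)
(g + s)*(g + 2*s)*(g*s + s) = g^3*s + 3*g^2*s^2 + g^2*s + 2*g*s^3 + 3*g*s^2 + 2*s^3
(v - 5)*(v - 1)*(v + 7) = v^3 + v^2 - 37*v + 35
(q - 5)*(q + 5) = q^2 - 25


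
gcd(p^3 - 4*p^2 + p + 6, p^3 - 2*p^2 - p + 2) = p^2 - p - 2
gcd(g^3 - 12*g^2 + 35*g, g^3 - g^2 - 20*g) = g^2 - 5*g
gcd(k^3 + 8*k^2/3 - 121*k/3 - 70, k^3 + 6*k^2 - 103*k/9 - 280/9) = k^2 + 26*k/3 + 35/3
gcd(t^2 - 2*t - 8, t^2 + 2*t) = t + 2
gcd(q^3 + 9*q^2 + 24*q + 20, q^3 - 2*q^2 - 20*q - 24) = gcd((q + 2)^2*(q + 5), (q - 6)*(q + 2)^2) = q^2 + 4*q + 4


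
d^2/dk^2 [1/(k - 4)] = 2/(k - 4)^3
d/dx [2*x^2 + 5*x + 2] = 4*x + 5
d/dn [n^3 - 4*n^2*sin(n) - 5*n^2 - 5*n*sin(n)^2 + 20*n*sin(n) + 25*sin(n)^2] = -4*n^2*cos(n) + 3*n^2 - 8*n*sin(n) - 5*n*sin(2*n) + 20*n*cos(n) - 10*n - 5*sin(n)^2 + 20*sin(n) + 25*sin(2*n)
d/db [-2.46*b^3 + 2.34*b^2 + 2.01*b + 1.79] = -7.38*b^2 + 4.68*b + 2.01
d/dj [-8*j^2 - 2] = -16*j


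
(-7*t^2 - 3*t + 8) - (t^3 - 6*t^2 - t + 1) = -t^3 - t^2 - 2*t + 7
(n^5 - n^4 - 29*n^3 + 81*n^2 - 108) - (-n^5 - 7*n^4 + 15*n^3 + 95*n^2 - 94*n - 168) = 2*n^5 + 6*n^4 - 44*n^3 - 14*n^2 + 94*n + 60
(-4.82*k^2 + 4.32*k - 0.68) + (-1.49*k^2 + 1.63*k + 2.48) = -6.31*k^2 + 5.95*k + 1.8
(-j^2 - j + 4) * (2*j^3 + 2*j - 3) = -2*j^5 - 2*j^4 + 6*j^3 + j^2 + 11*j - 12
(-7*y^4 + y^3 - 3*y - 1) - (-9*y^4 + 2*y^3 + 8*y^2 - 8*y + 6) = 2*y^4 - y^3 - 8*y^2 + 5*y - 7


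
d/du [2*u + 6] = 2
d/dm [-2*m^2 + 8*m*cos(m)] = -8*m*sin(m) - 4*m + 8*cos(m)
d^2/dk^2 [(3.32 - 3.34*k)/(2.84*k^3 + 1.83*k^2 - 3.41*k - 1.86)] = (-161.634624*k^5 + 217.181616*k^4 + 189.01282*k^3 - 337.921752*k^2 - 87.29352*k + 142.180384)/(22.906304*k^9 + 44.280144*k^8 - 53.97846*k^7 - 145.212273*k^6 + 6.811413*k^5 + 153.229311*k^4 + 59.465719*k^3 - 45.891594*k^2 - 35.391708*k - 6.434856)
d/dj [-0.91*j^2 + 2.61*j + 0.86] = 2.61 - 1.82*j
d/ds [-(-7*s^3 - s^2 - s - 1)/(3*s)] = (14*s^3 + s^2 - 1)/(3*s^2)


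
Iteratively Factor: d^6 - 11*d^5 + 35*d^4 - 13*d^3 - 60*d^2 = (d)*(d^5 - 11*d^4 + 35*d^3 - 13*d^2 - 60*d) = d*(d - 5)*(d^4 - 6*d^3 + 5*d^2 + 12*d) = d*(d - 5)*(d + 1)*(d^3 - 7*d^2 + 12*d) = d^2*(d - 5)*(d + 1)*(d^2 - 7*d + 12) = d^2*(d - 5)*(d - 3)*(d + 1)*(d - 4)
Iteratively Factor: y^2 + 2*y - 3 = (y - 1)*(y + 3)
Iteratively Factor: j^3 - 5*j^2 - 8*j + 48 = (j + 3)*(j^2 - 8*j + 16) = (j - 4)*(j + 3)*(j - 4)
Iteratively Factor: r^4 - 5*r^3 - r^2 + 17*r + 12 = (r + 1)*(r^3 - 6*r^2 + 5*r + 12) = (r - 3)*(r + 1)*(r^2 - 3*r - 4) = (r - 3)*(r + 1)^2*(r - 4)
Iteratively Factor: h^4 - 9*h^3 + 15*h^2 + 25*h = (h - 5)*(h^3 - 4*h^2 - 5*h) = h*(h - 5)*(h^2 - 4*h - 5) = h*(h - 5)*(h + 1)*(h - 5)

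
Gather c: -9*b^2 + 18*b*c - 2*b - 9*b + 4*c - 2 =-9*b^2 - 11*b + c*(18*b + 4) - 2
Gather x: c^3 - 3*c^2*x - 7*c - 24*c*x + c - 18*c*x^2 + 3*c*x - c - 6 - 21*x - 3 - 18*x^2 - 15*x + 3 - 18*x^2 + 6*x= c^3 - 7*c + x^2*(-18*c - 36) + x*(-3*c^2 - 21*c - 30) - 6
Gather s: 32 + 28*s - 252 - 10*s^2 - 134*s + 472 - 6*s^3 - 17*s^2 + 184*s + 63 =-6*s^3 - 27*s^2 + 78*s + 315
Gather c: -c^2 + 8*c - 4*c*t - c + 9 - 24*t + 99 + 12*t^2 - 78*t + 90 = -c^2 + c*(7 - 4*t) + 12*t^2 - 102*t + 198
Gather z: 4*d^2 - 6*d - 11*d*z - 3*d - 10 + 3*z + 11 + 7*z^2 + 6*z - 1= 4*d^2 - 9*d + 7*z^2 + z*(9 - 11*d)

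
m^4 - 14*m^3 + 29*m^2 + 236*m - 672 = (m - 8)*(m - 7)*(m - 3)*(m + 4)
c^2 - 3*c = c*(c - 3)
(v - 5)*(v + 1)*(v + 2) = v^3 - 2*v^2 - 13*v - 10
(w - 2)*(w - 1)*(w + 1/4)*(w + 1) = w^4 - 7*w^3/4 - 3*w^2/2 + 7*w/4 + 1/2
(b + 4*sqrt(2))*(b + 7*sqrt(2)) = b^2 + 11*sqrt(2)*b + 56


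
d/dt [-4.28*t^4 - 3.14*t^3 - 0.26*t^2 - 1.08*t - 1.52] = -17.12*t^3 - 9.42*t^2 - 0.52*t - 1.08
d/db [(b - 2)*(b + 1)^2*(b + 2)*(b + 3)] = 5*b^4 + 20*b^3 + 9*b^2 - 34*b - 28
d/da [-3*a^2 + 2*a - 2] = 2 - 6*a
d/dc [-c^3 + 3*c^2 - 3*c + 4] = -3*c^2 + 6*c - 3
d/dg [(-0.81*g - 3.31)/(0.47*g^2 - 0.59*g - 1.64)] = (0.3807*g^2 + 3.1114*g - 0.6245)/(0.2209*g^4 - 0.5546*g^3 - 1.1935*g^2 + 1.9352*g + 2.6896)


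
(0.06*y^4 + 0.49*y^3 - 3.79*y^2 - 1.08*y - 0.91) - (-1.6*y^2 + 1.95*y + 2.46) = 0.06*y^4 + 0.49*y^3 - 2.19*y^2 - 3.03*y - 3.37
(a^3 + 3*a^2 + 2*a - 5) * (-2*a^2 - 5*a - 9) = -2*a^5 - 11*a^4 - 28*a^3 - 27*a^2 + 7*a + 45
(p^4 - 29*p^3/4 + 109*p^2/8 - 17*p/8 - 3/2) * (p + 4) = p^5 - 13*p^4/4 - 123*p^3/8 + 419*p^2/8 - 10*p - 6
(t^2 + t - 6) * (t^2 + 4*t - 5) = t^4 + 5*t^3 - 7*t^2 - 29*t + 30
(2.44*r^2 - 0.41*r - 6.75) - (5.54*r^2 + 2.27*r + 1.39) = -3.1*r^2 - 2.68*r - 8.14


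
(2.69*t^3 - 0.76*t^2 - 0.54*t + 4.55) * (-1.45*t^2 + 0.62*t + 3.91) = -3.9005*t^5 + 2.7698*t^4 + 10.8297*t^3 - 9.9039*t^2 + 0.7096*t + 17.7905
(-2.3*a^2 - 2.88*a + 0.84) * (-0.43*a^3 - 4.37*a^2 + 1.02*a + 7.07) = 0.989*a^5 + 11.2894*a^4 + 9.8784*a^3 - 22.8694*a^2 - 19.5048*a + 5.9388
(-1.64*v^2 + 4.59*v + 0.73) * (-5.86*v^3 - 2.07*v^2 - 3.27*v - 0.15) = 9.6104*v^5 - 23.5026*v^4 - 8.4163*v^3 - 16.2744*v^2 - 3.0756*v - 0.1095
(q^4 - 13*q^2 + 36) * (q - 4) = q^5 - 4*q^4 - 13*q^3 + 52*q^2 + 36*q - 144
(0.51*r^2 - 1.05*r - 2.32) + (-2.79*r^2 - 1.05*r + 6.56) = -2.28*r^2 - 2.1*r + 4.24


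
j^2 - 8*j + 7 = (j - 7)*(j - 1)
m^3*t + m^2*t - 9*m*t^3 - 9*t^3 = (m - 3*t)*(m + 3*t)*(m*t + t)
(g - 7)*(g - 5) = g^2 - 12*g + 35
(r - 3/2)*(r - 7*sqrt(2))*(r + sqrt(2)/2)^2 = r^4 - 6*sqrt(2)*r^3 - 3*r^3/2 - 27*r^2/2 + 9*sqrt(2)*r^2 - 7*sqrt(2)*r/2 + 81*r/4 + 21*sqrt(2)/4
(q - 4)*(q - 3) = q^2 - 7*q + 12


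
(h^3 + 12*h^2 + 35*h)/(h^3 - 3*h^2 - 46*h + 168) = h*(h + 5)/(h^2 - 10*h + 24)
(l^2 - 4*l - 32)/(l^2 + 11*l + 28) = (l - 8)/(l + 7)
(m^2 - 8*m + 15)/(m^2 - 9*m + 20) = (m - 3)/(m - 4)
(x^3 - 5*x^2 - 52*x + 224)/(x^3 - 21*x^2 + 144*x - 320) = (x^2 + 3*x - 28)/(x^2 - 13*x + 40)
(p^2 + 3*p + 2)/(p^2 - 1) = (p + 2)/(p - 1)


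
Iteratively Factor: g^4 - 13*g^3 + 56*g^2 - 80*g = (g)*(g^3 - 13*g^2 + 56*g - 80) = g*(g - 5)*(g^2 - 8*g + 16) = g*(g - 5)*(g - 4)*(g - 4)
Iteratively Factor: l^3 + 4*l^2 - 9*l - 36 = (l + 3)*(l^2 + l - 12) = (l + 3)*(l + 4)*(l - 3)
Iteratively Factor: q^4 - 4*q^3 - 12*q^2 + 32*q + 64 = (q - 4)*(q^3 - 12*q - 16) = (q - 4)^2*(q^2 + 4*q + 4) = (q - 4)^2*(q + 2)*(q + 2)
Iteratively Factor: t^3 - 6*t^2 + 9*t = (t - 3)*(t^2 - 3*t) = (t - 3)^2*(t)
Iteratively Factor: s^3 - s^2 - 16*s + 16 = (s - 4)*(s^2 + 3*s - 4) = (s - 4)*(s + 4)*(s - 1)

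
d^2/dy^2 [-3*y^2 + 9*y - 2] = -6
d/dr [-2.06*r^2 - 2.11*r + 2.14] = -4.12*r - 2.11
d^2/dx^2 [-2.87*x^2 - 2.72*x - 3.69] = -5.74000000000000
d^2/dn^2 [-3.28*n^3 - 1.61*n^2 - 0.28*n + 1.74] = -19.68*n - 3.22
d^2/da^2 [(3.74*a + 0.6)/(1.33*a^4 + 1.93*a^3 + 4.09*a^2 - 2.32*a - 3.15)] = (79.388232*a^7 + 174.830096*a^6 + 251.857824*a^5 + 331.943532*a^4 + 540.367316*a^3 + 347.11416*a^2 + 276.83226*a - 32.74476)/(2.352637*a^12 + 10.241931*a^11 + 36.566754*a^10 + 57.869239*a^9 + 60.002289*a^8 - 53.304639*a^7 - 157.997234*a^6 - 176.13657*a^5 + 32.178918*a^4 + 224.302427*a^3 + 70.885395*a^2 - 69.0606*a - 31.255875)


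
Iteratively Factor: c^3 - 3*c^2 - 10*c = (c - 5)*(c^2 + 2*c) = c*(c - 5)*(c + 2)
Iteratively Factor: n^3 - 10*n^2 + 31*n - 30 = (n - 5)*(n^2 - 5*n + 6) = (n - 5)*(n - 2)*(n - 3)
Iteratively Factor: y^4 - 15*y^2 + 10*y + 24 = (y - 2)*(y^3 + 2*y^2 - 11*y - 12) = (y - 3)*(y - 2)*(y^2 + 5*y + 4) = (y - 3)*(y - 2)*(y + 4)*(y + 1)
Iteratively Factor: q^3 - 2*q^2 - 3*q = (q + 1)*(q^2 - 3*q) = (q - 3)*(q + 1)*(q)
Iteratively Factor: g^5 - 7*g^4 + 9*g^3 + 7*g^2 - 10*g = (g - 1)*(g^4 - 6*g^3 + 3*g^2 + 10*g) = (g - 2)*(g - 1)*(g^3 - 4*g^2 - 5*g) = (g - 5)*(g - 2)*(g - 1)*(g^2 + g) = g*(g - 5)*(g - 2)*(g - 1)*(g + 1)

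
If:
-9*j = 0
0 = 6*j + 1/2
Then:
No Solution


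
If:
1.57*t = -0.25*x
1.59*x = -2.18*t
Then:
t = 0.00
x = 0.00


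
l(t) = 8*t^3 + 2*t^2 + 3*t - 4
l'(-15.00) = 5343.00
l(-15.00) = -26599.00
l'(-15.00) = 5343.00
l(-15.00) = -26599.00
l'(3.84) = 372.25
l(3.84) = 490.00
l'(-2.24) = 114.46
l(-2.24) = -90.60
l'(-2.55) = 148.86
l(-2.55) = -131.30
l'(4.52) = 511.41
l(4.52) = 789.18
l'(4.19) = 441.11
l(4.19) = 632.16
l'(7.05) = 1224.06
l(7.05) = 2919.78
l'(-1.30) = 38.36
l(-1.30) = -22.10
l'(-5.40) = 681.24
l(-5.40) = -1221.59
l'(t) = 24*t^2 + 4*t + 3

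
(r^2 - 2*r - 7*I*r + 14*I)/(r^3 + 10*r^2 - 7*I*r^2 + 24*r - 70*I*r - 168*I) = (r - 2)/(r^2 + 10*r + 24)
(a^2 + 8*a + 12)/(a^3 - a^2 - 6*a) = (a + 6)/(a*(a - 3))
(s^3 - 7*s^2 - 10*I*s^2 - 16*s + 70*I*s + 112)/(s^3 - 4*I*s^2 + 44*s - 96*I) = (s - 7)/(s + 6*I)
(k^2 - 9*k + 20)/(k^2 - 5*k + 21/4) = 4*(k^2 - 9*k + 20)/(4*k^2 - 20*k + 21)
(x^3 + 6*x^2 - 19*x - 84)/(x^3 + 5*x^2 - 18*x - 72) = (x + 7)/(x + 6)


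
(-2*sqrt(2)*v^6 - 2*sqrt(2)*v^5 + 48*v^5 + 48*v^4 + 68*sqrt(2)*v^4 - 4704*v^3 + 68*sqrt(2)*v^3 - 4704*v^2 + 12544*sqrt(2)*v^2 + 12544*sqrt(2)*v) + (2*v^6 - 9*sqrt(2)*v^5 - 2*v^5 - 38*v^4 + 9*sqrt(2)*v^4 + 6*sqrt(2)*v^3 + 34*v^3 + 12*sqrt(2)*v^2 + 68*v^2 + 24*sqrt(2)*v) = -2*sqrt(2)*v^6 + 2*v^6 - 11*sqrt(2)*v^5 + 46*v^5 + 10*v^4 + 77*sqrt(2)*v^4 - 4670*v^3 + 74*sqrt(2)*v^3 - 4636*v^2 + 12556*sqrt(2)*v^2 + 12568*sqrt(2)*v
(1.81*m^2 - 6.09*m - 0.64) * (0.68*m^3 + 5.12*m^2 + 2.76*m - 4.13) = 1.2308*m^5 + 5.126*m^4 - 26.6204*m^3 - 27.5605*m^2 + 23.3853*m + 2.6432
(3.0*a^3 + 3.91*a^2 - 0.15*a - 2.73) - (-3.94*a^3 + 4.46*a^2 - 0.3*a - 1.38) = 6.94*a^3 - 0.55*a^2 + 0.15*a - 1.35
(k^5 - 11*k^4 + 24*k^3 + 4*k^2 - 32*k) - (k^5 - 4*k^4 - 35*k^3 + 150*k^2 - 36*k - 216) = -7*k^4 + 59*k^3 - 146*k^2 + 4*k + 216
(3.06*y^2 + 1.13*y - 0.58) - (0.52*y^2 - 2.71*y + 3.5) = 2.54*y^2 + 3.84*y - 4.08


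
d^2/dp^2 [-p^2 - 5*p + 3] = -2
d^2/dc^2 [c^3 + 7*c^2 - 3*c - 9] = 6*c + 14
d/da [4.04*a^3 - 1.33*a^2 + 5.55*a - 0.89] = 12.12*a^2 - 2.66*a + 5.55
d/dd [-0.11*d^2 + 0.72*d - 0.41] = 0.72 - 0.22*d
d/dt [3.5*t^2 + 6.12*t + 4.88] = 7.0*t + 6.12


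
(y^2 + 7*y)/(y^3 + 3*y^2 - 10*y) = (y + 7)/(y^2 + 3*y - 10)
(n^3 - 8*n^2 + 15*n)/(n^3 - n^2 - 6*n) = (n - 5)/(n + 2)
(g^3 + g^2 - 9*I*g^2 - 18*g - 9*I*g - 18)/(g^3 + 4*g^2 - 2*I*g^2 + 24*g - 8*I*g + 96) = (g^2 + g*(1 - 3*I) - 3*I)/(g^2 + 4*g*(1 + I) + 16*I)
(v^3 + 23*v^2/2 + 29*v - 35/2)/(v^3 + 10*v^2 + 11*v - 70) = (v - 1/2)/(v - 2)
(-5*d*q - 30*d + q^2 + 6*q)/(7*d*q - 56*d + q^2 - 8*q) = (-5*d*q - 30*d + q^2 + 6*q)/(7*d*q - 56*d + q^2 - 8*q)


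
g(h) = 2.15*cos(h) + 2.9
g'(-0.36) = 0.76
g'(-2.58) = 1.14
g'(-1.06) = 1.88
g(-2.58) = 1.08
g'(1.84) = -2.07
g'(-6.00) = -0.60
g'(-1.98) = 1.97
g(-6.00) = 4.96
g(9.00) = 0.94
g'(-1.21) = 2.01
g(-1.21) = 3.66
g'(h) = -2.15*sin(h)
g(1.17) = 3.74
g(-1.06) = 3.95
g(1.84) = 2.33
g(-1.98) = 2.04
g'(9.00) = -0.89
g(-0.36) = 4.91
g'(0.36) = -0.76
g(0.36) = 4.91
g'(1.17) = -1.98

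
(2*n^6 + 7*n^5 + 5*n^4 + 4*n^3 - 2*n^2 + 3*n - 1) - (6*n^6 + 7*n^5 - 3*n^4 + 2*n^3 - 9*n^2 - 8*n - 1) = -4*n^6 + 8*n^4 + 2*n^3 + 7*n^2 + 11*n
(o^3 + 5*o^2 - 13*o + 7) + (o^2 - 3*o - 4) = o^3 + 6*o^2 - 16*o + 3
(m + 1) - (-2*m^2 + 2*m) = 2*m^2 - m + 1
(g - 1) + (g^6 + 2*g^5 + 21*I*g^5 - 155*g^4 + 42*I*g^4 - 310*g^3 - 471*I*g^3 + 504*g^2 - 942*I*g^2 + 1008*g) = g^6 + 2*g^5 + 21*I*g^5 - 155*g^4 + 42*I*g^4 - 310*g^3 - 471*I*g^3 + 504*g^2 - 942*I*g^2 + 1009*g - 1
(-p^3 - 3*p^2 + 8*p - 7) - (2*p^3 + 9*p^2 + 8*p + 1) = -3*p^3 - 12*p^2 - 8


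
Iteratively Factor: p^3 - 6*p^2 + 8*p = (p - 4)*(p^2 - 2*p) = p*(p - 4)*(p - 2)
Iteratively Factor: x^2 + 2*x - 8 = (x - 2)*(x + 4)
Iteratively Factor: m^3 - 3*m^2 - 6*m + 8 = (m - 4)*(m^2 + m - 2) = (m - 4)*(m - 1)*(m + 2)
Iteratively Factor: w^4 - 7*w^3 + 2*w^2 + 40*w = (w - 4)*(w^3 - 3*w^2 - 10*w) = w*(w - 4)*(w^2 - 3*w - 10) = w*(w - 5)*(w - 4)*(w + 2)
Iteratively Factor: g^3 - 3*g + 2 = (g - 1)*(g^2 + g - 2) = (g - 1)*(g + 2)*(g - 1)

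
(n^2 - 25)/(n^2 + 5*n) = (n - 5)/n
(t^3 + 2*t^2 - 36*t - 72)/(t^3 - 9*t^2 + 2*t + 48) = (t^2 - 36)/(t^2 - 11*t + 24)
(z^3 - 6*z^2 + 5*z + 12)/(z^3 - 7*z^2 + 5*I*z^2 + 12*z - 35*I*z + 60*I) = (z + 1)/(z + 5*I)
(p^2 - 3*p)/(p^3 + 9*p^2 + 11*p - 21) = p*(p - 3)/(p^3 + 9*p^2 + 11*p - 21)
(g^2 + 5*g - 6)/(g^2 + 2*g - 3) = (g + 6)/(g + 3)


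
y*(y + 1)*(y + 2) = y^3 + 3*y^2 + 2*y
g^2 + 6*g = g*(g + 6)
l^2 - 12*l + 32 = (l - 8)*(l - 4)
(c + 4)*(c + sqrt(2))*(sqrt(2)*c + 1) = sqrt(2)*c^3 + 3*c^2 + 4*sqrt(2)*c^2 + sqrt(2)*c + 12*c + 4*sqrt(2)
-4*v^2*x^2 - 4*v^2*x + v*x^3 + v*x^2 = x*(-4*v + x)*(v*x + v)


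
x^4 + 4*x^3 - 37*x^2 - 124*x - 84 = (x - 6)*(x + 1)*(x + 2)*(x + 7)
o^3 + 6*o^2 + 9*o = o*(o + 3)^2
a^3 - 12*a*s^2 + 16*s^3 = (a - 2*s)^2*(a + 4*s)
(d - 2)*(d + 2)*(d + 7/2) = d^3 + 7*d^2/2 - 4*d - 14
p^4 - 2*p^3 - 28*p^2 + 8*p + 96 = (p - 6)*(p - 2)*(p + 2)*(p + 4)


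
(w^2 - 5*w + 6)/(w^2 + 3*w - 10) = (w - 3)/(w + 5)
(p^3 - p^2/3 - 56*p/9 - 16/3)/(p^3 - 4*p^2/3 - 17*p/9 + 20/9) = (3*p^2 - 5*p - 12)/(3*p^2 - 8*p + 5)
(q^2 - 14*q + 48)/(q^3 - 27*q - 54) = (q - 8)/(q^2 + 6*q + 9)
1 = 1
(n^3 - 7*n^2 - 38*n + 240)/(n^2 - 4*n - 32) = (n^2 + n - 30)/(n + 4)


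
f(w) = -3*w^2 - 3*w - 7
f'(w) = -6*w - 3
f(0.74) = -10.86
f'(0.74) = -7.44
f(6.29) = -144.56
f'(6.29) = -40.74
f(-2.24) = -15.33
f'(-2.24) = 10.44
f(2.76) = -38.13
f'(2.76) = -19.56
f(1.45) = -17.66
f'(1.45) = -11.70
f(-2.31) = -16.08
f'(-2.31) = 10.86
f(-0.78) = -6.49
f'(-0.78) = 1.68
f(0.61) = -9.95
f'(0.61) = -6.66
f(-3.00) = -25.00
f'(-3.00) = 15.00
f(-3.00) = -25.00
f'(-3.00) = 15.00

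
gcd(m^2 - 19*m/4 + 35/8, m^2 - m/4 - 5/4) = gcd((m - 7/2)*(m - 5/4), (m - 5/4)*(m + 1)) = m - 5/4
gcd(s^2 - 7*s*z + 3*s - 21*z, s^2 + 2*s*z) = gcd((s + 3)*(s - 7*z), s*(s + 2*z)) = 1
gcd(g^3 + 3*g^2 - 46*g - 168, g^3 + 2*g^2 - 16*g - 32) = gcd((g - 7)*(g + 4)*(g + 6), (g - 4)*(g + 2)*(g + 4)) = g + 4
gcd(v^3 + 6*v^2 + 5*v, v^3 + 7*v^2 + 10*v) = v^2 + 5*v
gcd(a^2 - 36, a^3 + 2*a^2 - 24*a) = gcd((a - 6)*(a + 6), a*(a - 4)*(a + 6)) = a + 6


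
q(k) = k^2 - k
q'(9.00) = 17.00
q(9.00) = 72.00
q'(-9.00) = -19.00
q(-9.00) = 90.00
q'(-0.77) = -2.54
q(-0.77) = 1.36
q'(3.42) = 5.84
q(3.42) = 8.28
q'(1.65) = 2.30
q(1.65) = 1.07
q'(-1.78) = -4.56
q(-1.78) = 4.95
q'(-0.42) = -1.84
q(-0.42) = 0.60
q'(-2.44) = -5.88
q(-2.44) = 8.39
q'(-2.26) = -5.52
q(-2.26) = 7.37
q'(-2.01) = -5.02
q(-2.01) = 6.05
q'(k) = 2*k - 1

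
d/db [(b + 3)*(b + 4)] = 2*b + 7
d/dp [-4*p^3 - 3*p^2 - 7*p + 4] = -12*p^2 - 6*p - 7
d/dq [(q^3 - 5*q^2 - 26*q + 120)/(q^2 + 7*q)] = (q^4 + 14*q^3 - 9*q^2 - 240*q - 840)/(q^2*(q^2 + 14*q + 49))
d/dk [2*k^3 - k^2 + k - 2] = 6*k^2 - 2*k + 1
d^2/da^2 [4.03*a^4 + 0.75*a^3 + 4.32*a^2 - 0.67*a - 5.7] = 48.36*a^2 + 4.5*a + 8.64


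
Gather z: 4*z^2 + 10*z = 4*z^2 + 10*z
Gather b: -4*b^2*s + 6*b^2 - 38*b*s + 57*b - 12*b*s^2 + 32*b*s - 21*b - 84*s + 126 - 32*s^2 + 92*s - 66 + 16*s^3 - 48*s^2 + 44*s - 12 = b^2*(6 - 4*s) + b*(-12*s^2 - 6*s + 36) + 16*s^3 - 80*s^2 + 52*s + 48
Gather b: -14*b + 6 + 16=22 - 14*b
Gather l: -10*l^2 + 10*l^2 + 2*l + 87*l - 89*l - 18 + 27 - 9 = 0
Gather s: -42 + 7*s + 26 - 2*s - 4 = 5*s - 20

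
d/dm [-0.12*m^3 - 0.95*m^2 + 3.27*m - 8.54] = -0.36*m^2 - 1.9*m + 3.27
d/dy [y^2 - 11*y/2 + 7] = 2*y - 11/2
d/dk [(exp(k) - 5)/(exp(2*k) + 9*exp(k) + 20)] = (-(exp(k) - 5)*(2*exp(k) + 9) + exp(2*k) + 9*exp(k) + 20)*exp(k)/(exp(2*k) + 9*exp(k) + 20)^2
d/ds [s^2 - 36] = 2*s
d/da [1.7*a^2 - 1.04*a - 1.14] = 3.4*a - 1.04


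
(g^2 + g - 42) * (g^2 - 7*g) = g^4 - 6*g^3 - 49*g^2 + 294*g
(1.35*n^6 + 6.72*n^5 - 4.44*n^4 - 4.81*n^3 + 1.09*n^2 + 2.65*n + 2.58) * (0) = 0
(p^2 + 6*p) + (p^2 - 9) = 2*p^2 + 6*p - 9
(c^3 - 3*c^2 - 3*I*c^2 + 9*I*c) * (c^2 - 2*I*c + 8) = c^5 - 3*c^4 - 5*I*c^4 + 2*c^3 + 15*I*c^3 - 6*c^2 - 24*I*c^2 + 72*I*c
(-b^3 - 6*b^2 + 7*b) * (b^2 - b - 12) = -b^5 - 5*b^4 + 25*b^3 + 65*b^2 - 84*b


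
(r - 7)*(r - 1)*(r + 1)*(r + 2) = r^4 - 5*r^3 - 15*r^2 + 5*r + 14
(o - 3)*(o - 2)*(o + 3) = o^3 - 2*o^2 - 9*o + 18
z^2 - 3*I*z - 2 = (z - 2*I)*(z - I)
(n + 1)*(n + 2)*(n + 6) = n^3 + 9*n^2 + 20*n + 12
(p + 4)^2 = p^2 + 8*p + 16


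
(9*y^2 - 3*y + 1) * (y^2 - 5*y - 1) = 9*y^4 - 48*y^3 + 7*y^2 - 2*y - 1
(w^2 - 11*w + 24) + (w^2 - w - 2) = 2*w^2 - 12*w + 22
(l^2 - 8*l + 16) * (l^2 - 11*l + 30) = l^4 - 19*l^3 + 134*l^2 - 416*l + 480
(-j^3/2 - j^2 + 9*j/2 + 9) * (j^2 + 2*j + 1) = -j^5/2 - 2*j^4 + 2*j^3 + 17*j^2 + 45*j/2 + 9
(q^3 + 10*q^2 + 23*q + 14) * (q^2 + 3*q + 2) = q^5 + 13*q^4 + 55*q^3 + 103*q^2 + 88*q + 28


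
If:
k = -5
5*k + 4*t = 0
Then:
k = -5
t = 25/4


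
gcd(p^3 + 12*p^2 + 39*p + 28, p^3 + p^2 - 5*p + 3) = 1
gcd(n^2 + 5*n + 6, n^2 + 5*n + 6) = n^2 + 5*n + 6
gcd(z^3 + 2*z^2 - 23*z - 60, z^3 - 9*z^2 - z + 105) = z^2 - 2*z - 15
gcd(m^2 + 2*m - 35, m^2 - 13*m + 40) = m - 5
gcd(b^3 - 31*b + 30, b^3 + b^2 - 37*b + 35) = b^2 - 6*b + 5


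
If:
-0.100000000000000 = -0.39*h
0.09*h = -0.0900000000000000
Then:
No Solution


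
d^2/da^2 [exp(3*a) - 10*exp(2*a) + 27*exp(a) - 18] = (9*exp(2*a) - 40*exp(a) + 27)*exp(a)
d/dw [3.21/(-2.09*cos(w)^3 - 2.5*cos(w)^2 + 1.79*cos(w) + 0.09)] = (-20.1267*cos(w)^2 - 16.05*cos(w) + 5.7459)*sin(w)/(2.09*cos(w)^3 + 2.5*cos(w)^2 - 1.79*cos(w) - 0.09)^2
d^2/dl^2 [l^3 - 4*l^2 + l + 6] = 6*l - 8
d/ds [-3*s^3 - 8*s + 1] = -9*s^2 - 8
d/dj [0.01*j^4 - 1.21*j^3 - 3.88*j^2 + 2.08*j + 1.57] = 0.04*j^3 - 3.63*j^2 - 7.76*j + 2.08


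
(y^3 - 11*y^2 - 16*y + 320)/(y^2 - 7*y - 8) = (y^2 - 3*y - 40)/(y + 1)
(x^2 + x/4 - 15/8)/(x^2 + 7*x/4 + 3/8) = (4*x - 5)/(4*x + 1)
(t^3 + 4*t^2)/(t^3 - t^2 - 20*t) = t/(t - 5)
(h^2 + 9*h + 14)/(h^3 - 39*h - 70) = (h + 7)/(h^2 - 2*h - 35)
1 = 1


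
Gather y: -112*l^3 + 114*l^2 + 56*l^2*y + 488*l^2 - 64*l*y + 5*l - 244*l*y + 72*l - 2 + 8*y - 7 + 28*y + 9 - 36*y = -112*l^3 + 602*l^2 + 77*l + y*(56*l^2 - 308*l)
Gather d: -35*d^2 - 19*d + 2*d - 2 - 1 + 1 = -35*d^2 - 17*d - 2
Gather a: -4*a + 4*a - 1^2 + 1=0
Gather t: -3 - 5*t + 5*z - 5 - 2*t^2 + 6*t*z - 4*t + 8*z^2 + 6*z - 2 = -2*t^2 + t*(6*z - 9) + 8*z^2 + 11*z - 10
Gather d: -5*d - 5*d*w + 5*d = -5*d*w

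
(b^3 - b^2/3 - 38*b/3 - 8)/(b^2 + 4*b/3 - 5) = (3*b^2 - 10*b - 8)/(3*b - 5)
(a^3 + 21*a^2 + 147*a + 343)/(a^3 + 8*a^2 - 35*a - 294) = (a + 7)/(a - 6)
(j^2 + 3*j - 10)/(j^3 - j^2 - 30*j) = (j - 2)/(j*(j - 6))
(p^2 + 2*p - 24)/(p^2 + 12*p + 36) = (p - 4)/(p + 6)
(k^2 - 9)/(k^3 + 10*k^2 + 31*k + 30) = (k - 3)/(k^2 + 7*k + 10)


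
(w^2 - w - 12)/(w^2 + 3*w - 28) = (w + 3)/(w + 7)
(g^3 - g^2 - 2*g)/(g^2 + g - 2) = g*(g^2 - g - 2)/(g^2 + g - 2)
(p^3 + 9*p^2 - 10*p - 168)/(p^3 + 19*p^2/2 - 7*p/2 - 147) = 2*(p - 4)/(2*p - 7)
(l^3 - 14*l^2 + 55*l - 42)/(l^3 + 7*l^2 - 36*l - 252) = (l^2 - 8*l + 7)/(l^2 + 13*l + 42)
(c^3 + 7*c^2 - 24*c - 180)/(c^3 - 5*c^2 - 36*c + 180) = (c + 6)/(c - 6)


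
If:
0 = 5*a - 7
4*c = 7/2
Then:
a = 7/5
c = 7/8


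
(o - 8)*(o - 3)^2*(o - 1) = o^4 - 15*o^3 + 71*o^2 - 129*o + 72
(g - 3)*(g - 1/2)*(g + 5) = g^3 + 3*g^2/2 - 16*g + 15/2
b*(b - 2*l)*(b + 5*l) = b^3 + 3*b^2*l - 10*b*l^2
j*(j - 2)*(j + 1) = j^3 - j^2 - 2*j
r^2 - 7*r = r*(r - 7)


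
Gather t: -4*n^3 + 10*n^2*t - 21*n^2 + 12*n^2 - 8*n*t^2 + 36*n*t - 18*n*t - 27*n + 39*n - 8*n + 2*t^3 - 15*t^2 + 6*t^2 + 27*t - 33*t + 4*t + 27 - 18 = -4*n^3 - 9*n^2 + 4*n + 2*t^3 + t^2*(-8*n - 9) + t*(10*n^2 + 18*n - 2) + 9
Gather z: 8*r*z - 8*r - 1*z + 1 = -8*r + z*(8*r - 1) + 1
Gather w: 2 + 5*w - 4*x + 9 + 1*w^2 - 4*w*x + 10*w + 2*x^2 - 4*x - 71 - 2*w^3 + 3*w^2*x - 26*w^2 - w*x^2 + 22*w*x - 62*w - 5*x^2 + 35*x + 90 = -2*w^3 + w^2*(3*x - 25) + w*(-x^2 + 18*x - 47) - 3*x^2 + 27*x + 30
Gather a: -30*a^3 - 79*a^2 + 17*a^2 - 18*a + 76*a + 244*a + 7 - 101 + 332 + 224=-30*a^3 - 62*a^2 + 302*a + 462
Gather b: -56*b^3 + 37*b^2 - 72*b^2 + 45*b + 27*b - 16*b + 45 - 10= -56*b^3 - 35*b^2 + 56*b + 35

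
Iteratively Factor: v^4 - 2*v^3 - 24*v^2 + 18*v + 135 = (v + 3)*(v^3 - 5*v^2 - 9*v + 45) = (v + 3)^2*(v^2 - 8*v + 15) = (v - 3)*(v + 3)^2*(v - 5)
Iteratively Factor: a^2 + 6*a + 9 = (a + 3)*(a + 3)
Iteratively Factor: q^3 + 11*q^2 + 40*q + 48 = (q + 4)*(q^2 + 7*q + 12) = (q + 3)*(q + 4)*(q + 4)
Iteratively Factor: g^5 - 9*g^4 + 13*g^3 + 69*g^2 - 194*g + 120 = (g - 4)*(g^4 - 5*g^3 - 7*g^2 + 41*g - 30) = (g - 5)*(g - 4)*(g^3 - 7*g + 6) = (g - 5)*(g - 4)*(g - 2)*(g^2 + 2*g - 3) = (g - 5)*(g - 4)*(g - 2)*(g + 3)*(g - 1)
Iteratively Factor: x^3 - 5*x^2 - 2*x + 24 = (x - 3)*(x^2 - 2*x - 8) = (x - 3)*(x + 2)*(x - 4)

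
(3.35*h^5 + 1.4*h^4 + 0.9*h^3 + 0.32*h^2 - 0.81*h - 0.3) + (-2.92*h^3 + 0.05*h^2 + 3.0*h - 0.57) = 3.35*h^5 + 1.4*h^4 - 2.02*h^3 + 0.37*h^2 + 2.19*h - 0.87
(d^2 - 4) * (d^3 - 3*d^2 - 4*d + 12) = d^5 - 3*d^4 - 8*d^3 + 24*d^2 + 16*d - 48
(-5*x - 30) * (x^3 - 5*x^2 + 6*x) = -5*x^4 - 5*x^3 + 120*x^2 - 180*x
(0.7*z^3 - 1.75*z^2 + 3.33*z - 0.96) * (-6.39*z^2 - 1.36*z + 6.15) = -4.473*z^5 + 10.2305*z^4 - 14.5937*z^3 - 9.1569*z^2 + 21.7851*z - 5.904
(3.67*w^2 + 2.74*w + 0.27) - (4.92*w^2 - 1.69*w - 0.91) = -1.25*w^2 + 4.43*w + 1.18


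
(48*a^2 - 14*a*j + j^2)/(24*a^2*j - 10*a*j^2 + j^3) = (8*a - j)/(j*(4*a - j))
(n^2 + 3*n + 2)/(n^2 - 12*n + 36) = (n^2 + 3*n + 2)/(n^2 - 12*n + 36)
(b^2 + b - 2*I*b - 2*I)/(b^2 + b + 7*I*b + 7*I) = (b - 2*I)/(b + 7*I)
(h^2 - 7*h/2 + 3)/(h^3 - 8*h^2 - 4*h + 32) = (h - 3/2)/(h^2 - 6*h - 16)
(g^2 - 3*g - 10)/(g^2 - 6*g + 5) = (g + 2)/(g - 1)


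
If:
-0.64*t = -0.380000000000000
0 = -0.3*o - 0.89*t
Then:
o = -1.76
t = 0.59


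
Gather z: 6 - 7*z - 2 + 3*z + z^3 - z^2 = z^3 - z^2 - 4*z + 4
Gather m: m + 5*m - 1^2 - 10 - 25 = 6*m - 36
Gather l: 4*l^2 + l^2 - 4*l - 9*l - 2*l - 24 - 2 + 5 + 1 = 5*l^2 - 15*l - 20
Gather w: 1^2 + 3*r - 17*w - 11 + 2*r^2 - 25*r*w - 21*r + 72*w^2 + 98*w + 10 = 2*r^2 - 18*r + 72*w^2 + w*(81 - 25*r)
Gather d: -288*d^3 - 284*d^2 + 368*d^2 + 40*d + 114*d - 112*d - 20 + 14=-288*d^3 + 84*d^2 + 42*d - 6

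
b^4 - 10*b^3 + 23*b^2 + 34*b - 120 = (b - 5)*(b - 4)*(b - 3)*(b + 2)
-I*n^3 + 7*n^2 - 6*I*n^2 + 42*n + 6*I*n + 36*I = (n + 6)*(n + 6*I)*(-I*n + 1)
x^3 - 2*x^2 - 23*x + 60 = (x - 4)*(x - 3)*(x + 5)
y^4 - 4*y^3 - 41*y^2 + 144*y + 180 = (y - 6)*(y - 5)*(y + 1)*(y + 6)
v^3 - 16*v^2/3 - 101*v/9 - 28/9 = (v - 7)*(v + 1/3)*(v + 4/3)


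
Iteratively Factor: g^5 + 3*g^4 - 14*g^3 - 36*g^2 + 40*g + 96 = (g + 2)*(g^4 + g^3 - 16*g^2 - 4*g + 48) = (g - 2)*(g + 2)*(g^3 + 3*g^2 - 10*g - 24) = (g - 2)*(g + 2)*(g + 4)*(g^2 - g - 6) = (g - 2)*(g + 2)^2*(g + 4)*(g - 3)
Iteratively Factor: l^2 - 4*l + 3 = (l - 1)*(l - 3)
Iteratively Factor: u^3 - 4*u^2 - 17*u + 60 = (u + 4)*(u^2 - 8*u + 15) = (u - 3)*(u + 4)*(u - 5)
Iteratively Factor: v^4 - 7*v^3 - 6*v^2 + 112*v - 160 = (v - 5)*(v^3 - 2*v^2 - 16*v + 32) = (v - 5)*(v + 4)*(v^2 - 6*v + 8) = (v - 5)*(v - 4)*(v + 4)*(v - 2)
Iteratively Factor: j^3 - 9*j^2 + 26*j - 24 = (j - 4)*(j^2 - 5*j + 6) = (j - 4)*(j - 3)*(j - 2)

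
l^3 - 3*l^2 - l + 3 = (l - 3)*(l - 1)*(l + 1)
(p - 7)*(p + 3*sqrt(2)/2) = p^2 - 7*p + 3*sqrt(2)*p/2 - 21*sqrt(2)/2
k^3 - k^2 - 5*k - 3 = (k - 3)*(k + 1)^2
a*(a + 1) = a^2 + a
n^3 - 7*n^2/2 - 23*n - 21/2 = (n - 7)*(n + 1/2)*(n + 3)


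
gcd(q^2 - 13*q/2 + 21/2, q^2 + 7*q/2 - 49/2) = q - 7/2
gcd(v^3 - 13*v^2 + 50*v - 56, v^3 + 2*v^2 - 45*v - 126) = v - 7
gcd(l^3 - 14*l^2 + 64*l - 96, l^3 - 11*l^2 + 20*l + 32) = l - 4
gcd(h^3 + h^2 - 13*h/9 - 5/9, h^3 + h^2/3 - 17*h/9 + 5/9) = h^2 + 2*h/3 - 5/3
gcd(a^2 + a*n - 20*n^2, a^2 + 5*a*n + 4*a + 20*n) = a + 5*n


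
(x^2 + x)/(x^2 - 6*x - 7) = x/(x - 7)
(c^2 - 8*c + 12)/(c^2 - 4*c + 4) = (c - 6)/(c - 2)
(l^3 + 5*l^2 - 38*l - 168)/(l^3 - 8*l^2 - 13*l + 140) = (l^2 + l - 42)/(l^2 - 12*l + 35)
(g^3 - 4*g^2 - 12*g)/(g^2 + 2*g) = g - 6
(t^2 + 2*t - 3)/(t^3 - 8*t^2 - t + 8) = (t + 3)/(t^2 - 7*t - 8)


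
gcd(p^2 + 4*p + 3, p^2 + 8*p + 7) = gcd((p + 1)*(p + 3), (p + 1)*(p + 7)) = p + 1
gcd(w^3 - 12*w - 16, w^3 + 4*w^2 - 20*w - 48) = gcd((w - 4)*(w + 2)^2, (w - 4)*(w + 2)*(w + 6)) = w^2 - 2*w - 8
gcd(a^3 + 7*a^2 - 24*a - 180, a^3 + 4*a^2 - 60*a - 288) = a^2 + 12*a + 36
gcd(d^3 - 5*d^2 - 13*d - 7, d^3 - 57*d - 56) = d + 1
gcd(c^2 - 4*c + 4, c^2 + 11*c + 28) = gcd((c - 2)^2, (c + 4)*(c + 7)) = 1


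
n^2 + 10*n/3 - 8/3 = (n - 2/3)*(n + 4)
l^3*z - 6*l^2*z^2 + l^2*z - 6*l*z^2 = l*(l - 6*z)*(l*z + z)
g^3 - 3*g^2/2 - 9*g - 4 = (g - 4)*(g + 1/2)*(g + 2)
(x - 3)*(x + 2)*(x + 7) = x^3 + 6*x^2 - 13*x - 42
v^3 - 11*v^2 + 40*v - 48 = (v - 4)^2*(v - 3)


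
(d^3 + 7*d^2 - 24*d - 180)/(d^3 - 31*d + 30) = (d + 6)/(d - 1)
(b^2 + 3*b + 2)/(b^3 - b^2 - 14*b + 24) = (b^2 + 3*b + 2)/(b^3 - b^2 - 14*b + 24)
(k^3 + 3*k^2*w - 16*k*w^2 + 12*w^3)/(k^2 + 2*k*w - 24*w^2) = (-k^2 + 3*k*w - 2*w^2)/(-k + 4*w)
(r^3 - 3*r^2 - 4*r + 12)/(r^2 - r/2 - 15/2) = 2*(r^2 - 4)/(2*r + 5)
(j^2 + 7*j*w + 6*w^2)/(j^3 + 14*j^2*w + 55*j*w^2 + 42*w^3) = 1/(j + 7*w)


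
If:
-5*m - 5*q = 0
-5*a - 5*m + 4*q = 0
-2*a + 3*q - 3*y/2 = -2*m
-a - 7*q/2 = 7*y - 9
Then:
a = -486/205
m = 54/41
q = -54/41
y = 468/205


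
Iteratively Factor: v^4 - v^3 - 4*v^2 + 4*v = (v + 2)*(v^3 - 3*v^2 + 2*v) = (v - 1)*(v + 2)*(v^2 - 2*v) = (v - 2)*(v - 1)*(v + 2)*(v)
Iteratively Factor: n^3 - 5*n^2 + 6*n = (n - 2)*(n^2 - 3*n) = (n - 3)*(n - 2)*(n)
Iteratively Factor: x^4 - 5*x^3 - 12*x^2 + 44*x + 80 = (x + 2)*(x^3 - 7*x^2 + 2*x + 40) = (x - 4)*(x + 2)*(x^2 - 3*x - 10) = (x - 4)*(x + 2)^2*(x - 5)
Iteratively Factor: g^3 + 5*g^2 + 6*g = (g + 2)*(g^2 + 3*g) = (g + 2)*(g + 3)*(g)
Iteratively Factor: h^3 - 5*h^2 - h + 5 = (h - 1)*(h^2 - 4*h - 5) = (h - 5)*(h - 1)*(h + 1)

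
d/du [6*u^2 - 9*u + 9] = 12*u - 9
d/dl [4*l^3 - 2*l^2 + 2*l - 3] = 12*l^2 - 4*l + 2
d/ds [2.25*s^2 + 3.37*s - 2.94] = 4.5*s + 3.37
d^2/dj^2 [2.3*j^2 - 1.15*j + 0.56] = 4.60000000000000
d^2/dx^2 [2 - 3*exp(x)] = -3*exp(x)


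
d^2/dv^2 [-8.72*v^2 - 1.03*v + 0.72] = -17.4400000000000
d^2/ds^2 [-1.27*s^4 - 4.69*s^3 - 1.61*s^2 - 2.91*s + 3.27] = -15.24*s^2 - 28.14*s - 3.22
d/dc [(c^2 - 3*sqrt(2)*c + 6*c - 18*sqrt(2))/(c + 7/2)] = 2*(2*c^2 + 14*c + 15*sqrt(2) + 42)/(4*c^2 + 28*c + 49)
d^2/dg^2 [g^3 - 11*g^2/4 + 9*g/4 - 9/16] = 6*g - 11/2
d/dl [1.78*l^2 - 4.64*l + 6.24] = 3.56*l - 4.64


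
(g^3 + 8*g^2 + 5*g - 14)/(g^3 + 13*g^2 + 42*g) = (g^2 + g - 2)/(g*(g + 6))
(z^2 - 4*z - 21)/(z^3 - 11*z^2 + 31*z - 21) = (z + 3)/(z^2 - 4*z + 3)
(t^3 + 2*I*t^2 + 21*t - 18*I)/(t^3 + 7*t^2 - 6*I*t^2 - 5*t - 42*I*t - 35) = (t^2 + 3*I*t + 18)/(t^2 + t*(7 - 5*I) - 35*I)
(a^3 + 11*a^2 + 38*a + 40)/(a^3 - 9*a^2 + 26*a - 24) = (a^3 + 11*a^2 + 38*a + 40)/(a^3 - 9*a^2 + 26*a - 24)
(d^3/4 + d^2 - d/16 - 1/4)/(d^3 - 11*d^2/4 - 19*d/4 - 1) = (-4*d^3 - 16*d^2 + d + 4)/(4*(-4*d^3 + 11*d^2 + 19*d + 4))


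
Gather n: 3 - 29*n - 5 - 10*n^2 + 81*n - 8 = -10*n^2 + 52*n - 10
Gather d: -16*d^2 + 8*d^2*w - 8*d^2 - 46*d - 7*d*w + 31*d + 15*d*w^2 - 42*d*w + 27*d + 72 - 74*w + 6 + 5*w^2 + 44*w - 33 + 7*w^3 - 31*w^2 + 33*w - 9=d^2*(8*w - 24) + d*(15*w^2 - 49*w + 12) + 7*w^3 - 26*w^2 + 3*w + 36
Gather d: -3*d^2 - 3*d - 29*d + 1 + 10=-3*d^2 - 32*d + 11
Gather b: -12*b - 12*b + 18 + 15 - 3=30 - 24*b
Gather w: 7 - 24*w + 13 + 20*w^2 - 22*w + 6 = 20*w^2 - 46*w + 26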